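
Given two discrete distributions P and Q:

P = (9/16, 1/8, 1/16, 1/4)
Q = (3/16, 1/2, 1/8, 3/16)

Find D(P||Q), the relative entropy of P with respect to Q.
D(P||Q) = Σ P(i) log₂(P(i)/Q(i))
  i=0: (9/16) × log₂((9/16)/(3/16)) = (9/16) × log₂(3) = 0.8915
  i=1: (1/8) × log₂((1/8)/(1/2)) = (1/8) × log₂(1/4) = -0.2500
  i=2: (1/16) × log₂((1/16)/(1/8)) = (1/16) × log₂(1/2) = -0.0625
  i=3: (1/4) × log₂((1/4)/(3/16)) = (1/4) × log₂(4/3) = 0.1038
D(P||Q) = 0.8915 - 0.2500 - 0.0625 + 0.1038
  = 0.6828 bits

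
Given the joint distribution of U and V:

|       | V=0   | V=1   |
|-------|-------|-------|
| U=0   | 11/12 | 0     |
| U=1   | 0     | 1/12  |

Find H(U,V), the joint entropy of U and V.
H(U,V) = -Σ P(U,V) log₂ P(U,V), summed over the non-zero cells:
H(U,V) = -[(11/12)·log₂(11/12) + (1/12)·log₂(1/12)]
  = 0.1151 + 0.2987
  = 0.4138 bits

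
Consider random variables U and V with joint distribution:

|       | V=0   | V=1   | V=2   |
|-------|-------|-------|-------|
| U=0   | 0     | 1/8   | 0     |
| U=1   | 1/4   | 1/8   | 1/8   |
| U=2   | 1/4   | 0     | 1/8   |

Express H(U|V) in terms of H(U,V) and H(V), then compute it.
H(U|V) = H(U,V) - H(V)

Marginal P(V) (column sums):
  P(V=0) = 0 + 1/4 + 1/4 = 1/2
  P(V=1) = 1/8 + 1/8 + 0 = 1/4
  P(V=2) = 0 + 1/8 + 1/8 = 1/4

H(U,V) = -[(1/8)·log₂(1/8) + (1/4)·log₂(1/4) + (1/8)·log₂(1/8) + (1/8)·log₂(1/8) + (1/4)·log₂(1/4) + (1/8)·log₂(1/8)]
  = 0.3750 + 0.5000 + 0.3750 + 0.3750 + 0.5000 + 0.3750
  = 2.5000 bits
H(V) = -[(1/2)·log₂(1/2) + (1/4)·log₂(1/4) + (1/4)·log₂(1/4)]
  = 0.5000 + 0.5000 + 0.5000
  = 1.5000 bits

H(U|V) = 2.5000 - 1.5000 = 1.0000 bits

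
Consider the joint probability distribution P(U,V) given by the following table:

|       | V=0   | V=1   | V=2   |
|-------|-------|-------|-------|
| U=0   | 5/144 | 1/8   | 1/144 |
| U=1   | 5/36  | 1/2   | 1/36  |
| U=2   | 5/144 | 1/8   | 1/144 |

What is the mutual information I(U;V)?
Marginal P(U) (row sums):
  P(U=0) = 5/144 + 1/8 + 1/144 = 1/6
  P(U=1) = 5/36 + 1/2 + 1/36 = 2/3
  P(U=2) = 5/144 + 1/8 + 1/144 = 1/6
Marginal P(V) (column sums):
  P(V=0) = 5/144 + 5/36 + 5/144 = 5/24
  P(V=1) = 1/8 + 1/2 + 1/8 = 3/4
  P(V=2) = 1/144 + 1/36 + 1/144 = 1/24

H(U) = -[(1/6)·log₂(1/6) + (2/3)·log₂(2/3) + (1/6)·log₂(1/6)]
  = 0.4308 + 0.3900 + 0.4308
  = 1.2516 bits
H(V) = -[(5/24)·log₂(5/24) + (3/4)·log₂(3/4) + (1/24)·log₂(1/24)]
  = 0.4715 + 0.3113 + 0.1910
  = 0.9738 bits
H(U,V) = -[(5/144)·log₂(5/144) + (1/8)·log₂(1/8) + (1/144)·log₂(1/144) + (5/36)·log₂(5/36) + (1/2)·log₂(1/2) + (1/36)·log₂(1/36) + (5/144)·log₂(5/144) + (1/8)·log₂(1/8) + (1/144)·log₂(1/144)]
  = 0.1683 + 0.3750 + 0.0498 + 0.3956 + 0.5000 + 0.1436 + 0.1683 + 0.3750 + 0.0498
  = 2.2254 bits

I(U;V) = H(U) + H(V) - H(U,V)
  = 1.2516 + 0.9738 - 2.2254
  = 0.0000 bits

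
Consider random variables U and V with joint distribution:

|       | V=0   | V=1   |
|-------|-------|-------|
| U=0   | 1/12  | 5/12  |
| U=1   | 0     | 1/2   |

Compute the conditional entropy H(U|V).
Marginal P(V) (column sums):
  P(V=0) = 1/12 + 0 = 1/12
  P(V=1) = 5/12 + 1/2 = 11/12

H(U|V) = -Σ P(U,V)·log₂ P(U|V), where P(U|V) = P(U,V) / P(V)
  (cells with P(U,V) = 0 contribute 0)
  (U=0,V=0): P(U|V) = (1/12)/(1/12) = 1;  -(1/12)·log₂(1) = 0.0000
  (U=0,V=1): P(U|V) = (5/12)/(11/12) = 5/11;  -(5/12)·log₂(5/11) = 0.4740
  (U=1,V=1): P(U|V) = (1/2)/(11/12) = 6/11;  -(1/2)·log₂(6/11) = 0.4372
H(U|V) = 0.0000 + 0.4740 + 0.4372
  = 0.9112 bits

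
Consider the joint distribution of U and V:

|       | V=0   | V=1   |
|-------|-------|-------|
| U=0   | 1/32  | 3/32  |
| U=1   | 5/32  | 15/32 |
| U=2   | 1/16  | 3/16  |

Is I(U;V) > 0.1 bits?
Marginal P(U) (row sums):
  P(U=0) = 1/32 + 3/32 = 1/8
  P(U=1) = 5/32 + 15/32 = 5/8
  P(U=2) = 1/16 + 3/16 = 1/4
Marginal P(V) (column sums):
  P(V=0) = 1/32 + 5/32 + 1/16 = 1/4
  P(V=1) = 3/32 + 15/32 + 3/16 = 3/4

H(U) = -[(1/8)·log₂(1/8) + (5/8)·log₂(5/8) + (1/4)·log₂(1/4)]
  = 0.3750 + 0.4238 + 0.5000
  = 1.2988 bits
H(V) = -[(1/4)·log₂(1/4) + (3/4)·log₂(3/4)]
  = 0.5000 + 0.3113
  = 0.8113 bits
H(U,V) = -[(1/32)·log₂(1/32) + (3/32)·log₂(3/32) + (5/32)·log₂(5/32) + (15/32)·log₂(15/32) + (1/16)·log₂(1/16) + (3/16)·log₂(3/16)]
  = 0.1563 + 0.3202 + 0.4184 + 0.5124 + 0.2500 + 0.4528
  = 2.1101 bits

I(U;V) = H(U) + H(V) - H(U,V)
  = 1.2988 + 0.8113 - 2.1101
  = 0.0000 bits

No. I(U;V) = 0.0000 bits, which is ≤ 0.1 bits.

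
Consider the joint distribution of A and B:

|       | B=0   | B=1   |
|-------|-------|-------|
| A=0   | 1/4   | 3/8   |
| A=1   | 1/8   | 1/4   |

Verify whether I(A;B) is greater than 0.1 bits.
Marginal P(A) (row sums):
  P(A=0) = 1/4 + 3/8 = 5/8
  P(A=1) = 1/8 + 1/4 = 3/8
Marginal P(B) (column sums):
  P(B=0) = 1/4 + 1/8 = 3/8
  P(B=1) = 3/8 + 1/4 = 5/8

H(A) = -[(5/8)·log₂(5/8) + (3/8)·log₂(3/8)]
  = 0.4238 + 0.5306
  = 0.9544 bits
H(B) = -[(3/8)·log₂(3/8) + (5/8)·log₂(5/8)]
  = 0.5306 + 0.4238
  = 0.9544 bits
H(A,B) = -[(1/4)·log₂(1/4) + (3/8)·log₂(3/8) + (1/8)·log₂(1/8) + (1/4)·log₂(1/4)]
  = 0.5000 + 0.5306 + 0.3750 + 0.5000
  = 1.9056 bits

I(A;B) = H(A) + H(B) - H(A,B)
  = 0.9544 + 0.9544 - 1.9056
  = 0.0032 bits

No. I(A;B) = 0.0032 bits, which is ≤ 0.1 bits.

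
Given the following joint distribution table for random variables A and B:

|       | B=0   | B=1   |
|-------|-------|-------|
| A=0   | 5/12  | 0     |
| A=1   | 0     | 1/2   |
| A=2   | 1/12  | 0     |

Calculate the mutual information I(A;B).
Marginal P(A) (row sums):
  P(A=0) = 5/12 + 0 = 5/12
  P(A=1) = 0 + 1/2 = 1/2
  P(A=2) = 1/12 + 0 = 1/12
Marginal P(B) (column sums):
  P(B=0) = 5/12 + 0 + 1/12 = 1/2
  P(B=1) = 0 + 1/2 + 0 = 1/2

H(A) = -[(5/12)·log₂(5/12) + (1/2)·log₂(1/2) + (1/12)·log₂(1/12)]
  = 0.5263 + 0.5000 + 0.2987
  = 1.3250 bits
H(B) = -[(1/2)·log₂(1/2) + (1/2)·log₂(1/2)]
  = 0.5000 + 0.5000
  = 1.0000 bits
H(A,B) = -[(5/12)·log₂(5/12) + (1/2)·log₂(1/2) + (1/12)·log₂(1/12)]
  = 0.5263 + 0.5000 + 0.2987
  = 1.3250 bits

I(A;B) = H(A) + H(B) - H(A,B)
  = 1.3250 + 1.0000 - 1.3250
  = 1.0000 bits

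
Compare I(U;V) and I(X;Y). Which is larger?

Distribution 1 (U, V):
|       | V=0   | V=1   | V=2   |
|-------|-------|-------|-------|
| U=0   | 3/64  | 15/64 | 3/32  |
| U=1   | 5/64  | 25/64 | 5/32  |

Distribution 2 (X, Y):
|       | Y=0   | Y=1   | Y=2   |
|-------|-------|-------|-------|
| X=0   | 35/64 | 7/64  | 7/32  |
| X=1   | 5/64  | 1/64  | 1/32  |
Distribution 1 (U, V):
Marginal P(U) (row sums):
  P(U=0) = 3/64 + 15/64 + 3/32 = 3/8
  P(U=1) = 5/64 + 25/64 + 5/32 = 5/8
Marginal P(V) (column sums):
  P(V=0) = 3/64 + 5/64 = 1/8
  P(V=1) = 15/64 + 25/64 = 5/8
  P(V=2) = 3/32 + 5/32 = 1/4

H(U) = -[(3/8)·log₂(3/8) + (5/8)·log₂(5/8)]
  = 0.5306 + 0.4238
  = 0.9544 bits
H(V) = -[(1/8)·log₂(1/8) + (5/8)·log₂(5/8) + (1/4)·log₂(1/4)]
  = 0.3750 + 0.4238 + 0.5000
  = 1.2988 bits
H(U,V) = -[(3/64)·log₂(3/64) + (15/64)·log₂(15/64) + (3/32)·log₂(3/32) + (5/64)·log₂(5/64) + (25/64)·log₂(25/64) + (5/32)·log₂(5/32)]
  = 0.2070 + 0.4906 + 0.3202 + 0.2873 + 0.5297 + 0.4184
  = 2.2532 bits

I(U;V) = H(U) + H(V) - H(U,V)
  = 0.9544 + 1.2988 - 2.2532
  = 0.0000 bits

Distribution 2 (X, Y):
Marginal P(X) (row sums):
  P(X=0) = 35/64 + 7/64 + 7/32 = 7/8
  P(X=1) = 5/64 + 1/64 + 1/32 = 1/8
Marginal P(Y) (column sums):
  P(Y=0) = 35/64 + 5/64 = 5/8
  P(Y=1) = 7/64 + 1/64 = 1/8
  P(Y=2) = 7/32 + 1/32 = 1/4

H(X) = -[(7/8)·log₂(7/8) + (1/8)·log₂(1/8)]
  = 0.1686 + 0.3750
  = 0.5436 bits
H(Y) = -[(5/8)·log₂(5/8) + (1/8)·log₂(1/8) + (1/4)·log₂(1/4)]
  = 0.4238 + 0.3750 + 0.5000
  = 1.2988 bits
H(X,Y) = -[(35/64)·log₂(35/64) + (7/64)·log₂(7/64) + (7/32)·log₂(7/32) + (5/64)·log₂(5/64) + (1/64)·log₂(1/64) + (1/32)·log₂(1/32)]
  = 0.4762 + 0.3492 + 0.4796 + 0.2873 + 0.0938 + 0.1563
  = 1.8424 bits

I(X;Y) = H(X) + H(Y) - H(X,Y)
  = 0.5436 + 1.2988 - 1.8424
  = 0.0000 bits

Both joint tables factor as the product of their marginals, so I(U;V) = I(X;Y) = 0 bits: neither is larger (both pairs are independent).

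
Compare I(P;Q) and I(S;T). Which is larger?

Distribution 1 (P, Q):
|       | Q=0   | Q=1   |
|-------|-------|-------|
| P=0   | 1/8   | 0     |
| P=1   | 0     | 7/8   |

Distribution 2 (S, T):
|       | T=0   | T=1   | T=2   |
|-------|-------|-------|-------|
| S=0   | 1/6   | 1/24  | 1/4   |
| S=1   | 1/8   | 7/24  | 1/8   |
Distribution 1 (P, Q):
Marginal P(P) (row sums):
  P(P=0) = 1/8 + 0 = 1/8
  P(P=1) = 0 + 7/8 = 7/8
Marginal P(Q) (column sums):
  P(Q=0) = 1/8 + 0 = 1/8
  P(Q=1) = 0 + 7/8 = 7/8

H(P) = -[(1/8)·log₂(1/8) + (7/8)·log₂(7/8)]
  = 0.3750 + 0.1686
  = 0.5436 bits
H(Q) = -[(1/8)·log₂(1/8) + (7/8)·log₂(7/8)]
  = 0.3750 + 0.1686
  = 0.5436 bits
H(P,Q) = -[(1/8)·log₂(1/8) + (7/8)·log₂(7/8)]
  = 0.3750 + 0.1686
  = 0.5436 bits

I(P;Q) = H(P) + H(Q) - H(P,Q)
  = 0.5436 + 0.5436 - 0.5436
  = 0.5436 bits

Distribution 2 (S, T):
Marginal P(S) (row sums):
  P(S=0) = 1/6 + 1/24 + 1/4 = 11/24
  P(S=1) = 1/8 + 7/24 + 1/8 = 13/24
Marginal P(T) (column sums):
  P(T=0) = 1/6 + 1/8 = 7/24
  P(T=1) = 1/24 + 7/24 = 1/3
  P(T=2) = 1/4 + 1/8 = 3/8

H(S) = -[(11/24)·log₂(11/24) + (13/24)·log₂(13/24)]
  = 0.5159 + 0.4791
  = 0.9950 bits
H(T) = -[(7/24)·log₂(7/24) + (1/3)·log₂(1/3) + (3/8)·log₂(3/8)]
  = 0.5185 + 0.5283 + 0.5306
  = 1.5774 bits
H(S,T) = -[(1/6)·log₂(1/6) + (1/24)·log₂(1/24) + (1/4)·log₂(1/4) + (1/8)·log₂(1/8) + (7/24)·log₂(7/24) + (1/8)·log₂(1/8)]
  = 0.4308 + 0.1910 + 0.5000 + 0.3750 + 0.5185 + 0.3750
  = 2.3903 bits

I(S;T) = H(S) + H(T) - H(S,T)
  = 0.9950 + 1.5774 - 2.3903
  = 0.1821 bits

I(P;Q) = 0.5436 bits > I(S;T) = 0.1821 bits, so (P, Q) has the higher mutual information (stronger dependence).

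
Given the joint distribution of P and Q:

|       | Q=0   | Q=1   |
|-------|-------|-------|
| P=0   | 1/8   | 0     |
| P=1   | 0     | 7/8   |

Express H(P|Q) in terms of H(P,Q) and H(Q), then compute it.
H(P|Q) = H(P,Q) - H(Q)

Marginal P(Q) (column sums):
  P(Q=0) = 1/8 + 0 = 1/8
  P(Q=1) = 0 + 7/8 = 7/8

H(P,Q) = -[(1/8)·log₂(1/8) + (7/8)·log₂(7/8)]
  = 0.3750 + 0.1686
  = 0.5436 bits
H(Q) = -[(1/8)·log₂(1/8) + (7/8)·log₂(7/8)]
  = 0.3750 + 0.1686
  = 0.5436 bits

H(P|Q) = 0.5436 - 0.5436 = 0.0000 bits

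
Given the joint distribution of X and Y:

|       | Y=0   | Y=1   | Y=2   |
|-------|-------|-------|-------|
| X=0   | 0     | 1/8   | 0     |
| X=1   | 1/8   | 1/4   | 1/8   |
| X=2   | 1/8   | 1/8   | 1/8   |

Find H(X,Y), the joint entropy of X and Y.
H(X,Y) = -Σ P(X,Y) log₂ P(X,Y), summed over the non-zero cells:
H(X,Y) = -[(1/8)·log₂(1/8) + (1/8)·log₂(1/8) + (1/4)·log₂(1/4) + (1/8)·log₂(1/8) + (1/8)·log₂(1/8) + (1/8)·log₂(1/8) + (1/8)·log₂(1/8)]
  = 0.3750 + 0.3750 + 0.5000 + 0.3750 + 0.3750 + 0.3750 + 0.3750
  = 2.7500 bits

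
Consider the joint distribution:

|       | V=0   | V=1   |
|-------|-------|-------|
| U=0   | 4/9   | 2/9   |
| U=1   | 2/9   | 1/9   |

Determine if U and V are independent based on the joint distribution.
Marginal P(U) (row sums):
  P(U=0) = 4/9 + 2/9 = 2/3
  P(U=1) = 2/9 + 1/9 = 1/3
Marginal P(V) (column sums):
  P(V=0) = 4/9 + 2/9 = 2/3
  P(V=1) = 2/9 + 1/9 = 1/3

U and V are independent iff P(U=i,V=j) = P(U=i)·P(V=j) for every cell.
  P(U=0)·P(V=0) = 2/3 × 2/3 = 4/9 = P(U=0,V=0) ✓
  P(U=0)·P(V=1) = 2/3 × 1/3 = 2/9 = P(U=0,V=1) ✓
  P(U=1)·P(V=0) = 1/3 × 2/3 = 2/9 = P(U=1,V=0) ✓
  P(U=1)·P(V=1) = 1/3 × 1/3 = 1/9 = P(U=1,V=1) ✓

Yes, U and V are independent: every cell factors, so I(U;V) = 0 bits.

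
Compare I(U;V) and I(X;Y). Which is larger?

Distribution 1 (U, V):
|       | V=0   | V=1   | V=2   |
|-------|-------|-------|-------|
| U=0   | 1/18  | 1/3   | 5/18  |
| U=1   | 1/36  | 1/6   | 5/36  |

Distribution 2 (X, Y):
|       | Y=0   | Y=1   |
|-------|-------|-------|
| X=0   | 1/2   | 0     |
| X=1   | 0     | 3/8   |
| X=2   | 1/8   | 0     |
Distribution 1 (U, V):
Marginal P(U) (row sums):
  P(U=0) = 1/18 + 1/3 + 5/18 = 2/3
  P(U=1) = 1/36 + 1/6 + 5/36 = 1/3
Marginal P(V) (column sums):
  P(V=0) = 1/18 + 1/36 = 1/12
  P(V=1) = 1/3 + 1/6 = 1/2
  P(V=2) = 5/18 + 5/36 = 5/12

H(U) = -[(2/3)·log₂(2/3) + (1/3)·log₂(1/3)]
  = 0.3900 + 0.5283
  = 0.9183 bits
H(V) = -[(1/12)·log₂(1/12) + (1/2)·log₂(1/2) + (5/12)·log₂(5/12)]
  = 0.2987 + 0.5000 + 0.5263
  = 1.3250 bits
H(U,V) = -[(1/18)·log₂(1/18) + (1/3)·log₂(1/3) + (5/18)·log₂(5/18) + (1/36)·log₂(1/36) + (1/6)·log₂(1/6) + (5/36)·log₂(5/36)]
  = 0.2317 + 0.5283 + 0.5133 + 0.1436 + 0.4308 + 0.3956
  = 2.2433 bits

I(U;V) = H(U) + H(V) - H(U,V)
  = 0.9183 + 1.3250 - 2.2433
  = 0.0000 bits

Distribution 2 (X, Y):
Marginal P(X) (row sums):
  P(X=0) = 1/2 + 0 = 1/2
  P(X=1) = 0 + 3/8 = 3/8
  P(X=2) = 1/8 + 0 = 1/8
Marginal P(Y) (column sums):
  P(Y=0) = 1/2 + 0 + 1/8 = 5/8
  P(Y=1) = 0 + 3/8 + 0 = 3/8

H(X) = -[(1/2)·log₂(1/2) + (3/8)·log₂(3/8) + (1/8)·log₂(1/8)]
  = 0.5000 + 0.5306 + 0.3750
  = 1.4056 bits
H(Y) = -[(5/8)·log₂(5/8) + (3/8)·log₂(3/8)]
  = 0.4238 + 0.5306
  = 0.9544 bits
H(X,Y) = -[(1/2)·log₂(1/2) + (3/8)·log₂(3/8) + (1/8)·log₂(1/8)]
  = 0.5000 + 0.5306 + 0.3750
  = 1.4056 bits

I(X;Y) = H(X) + H(Y) - H(X,Y)
  = 1.4056 + 0.9544 - 1.4056
  = 0.9544 bits

I(X;Y) = 0.9544 bits > I(U;V) = 0.0000 bits, so (X, Y) has the higher mutual information (stronger dependence).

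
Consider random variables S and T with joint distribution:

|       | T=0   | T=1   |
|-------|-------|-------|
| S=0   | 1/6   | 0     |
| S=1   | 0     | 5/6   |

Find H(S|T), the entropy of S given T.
Marginal P(T) (column sums):
  P(T=0) = 1/6 + 0 = 1/6
  P(T=1) = 0 + 5/6 = 5/6

H(S|T) = -Σ P(S,T)·log₂ P(S|T), where P(S|T) = P(S,T) / P(T)
  (cells with P(S,T) = 0 contribute 0)
  (S=0,T=0): P(S|T) = (1/6)/(1/6) = 1;  -(1/6)·log₂(1) = 0.0000
  (S=1,T=1): P(S|T) = (5/6)/(5/6) = 1;  -(5/6)·log₂(1) = 0.0000
H(S|T) = 0.0000 + 0.0000
  = 0.0000 bits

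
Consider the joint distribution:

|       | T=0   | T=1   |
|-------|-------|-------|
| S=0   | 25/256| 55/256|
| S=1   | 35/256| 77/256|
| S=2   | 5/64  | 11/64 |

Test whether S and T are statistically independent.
Marginal P(S) (row sums):
  P(S=0) = 25/256 + 55/256 = 5/16
  P(S=1) = 35/256 + 77/256 = 7/16
  P(S=2) = 5/64 + 11/64 = 1/4
Marginal P(T) (column sums):
  P(T=0) = 25/256 + 35/256 + 5/64 = 5/16
  P(T=1) = 55/256 + 77/256 + 11/64 = 11/16

S and T are independent iff P(S=i,T=j) = P(S=i)·P(T=j) for every cell.
  P(S=0)·P(T=0) = 5/16 × 5/16 = 25/256 = P(S=0,T=0) ✓
  P(S=0)·P(T=1) = 5/16 × 11/16 = 55/256 = P(S=0,T=1) ✓
  P(S=1)·P(T=0) = 7/16 × 5/16 = 35/256 = P(S=1,T=0) ✓
  P(S=1)·P(T=1) = 7/16 × 11/16 = 77/256 = P(S=1,T=1) ✓
  P(S=2)·P(T=0) = 1/4 × 5/16 = 5/64 = P(S=2,T=0) ✓
  P(S=2)·P(T=1) = 1/4 × 11/16 = 11/64 = P(S=2,T=1) ✓

Yes, S and T are independent: every cell factors, so I(S;T) = 0 bits.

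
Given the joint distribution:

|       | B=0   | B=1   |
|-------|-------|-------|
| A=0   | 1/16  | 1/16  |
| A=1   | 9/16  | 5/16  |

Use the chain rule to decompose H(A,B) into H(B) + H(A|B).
By the chain rule: H(A,B) = H(B) + H(A|B)

Marginal P(B) (column sums):
  P(B=0) = 1/16 + 9/16 = 5/8
  P(B=1) = 1/16 + 5/16 = 3/8
H(B) = -[(5/8)·log₂(5/8) + (3/8)·log₂(3/8)]
  = 0.4238 + 0.5306
  = 0.9544 bits
H(A|B) = -Σ P(A,B)·log₂ P(A|B), where P(A|B) = P(A,B) / P(B)
  (A=0,B=0): P(A|B) = (1/16)/(5/8) = 1/10;  -(1/16)·log₂(1/10) = 0.2076
  (A=0,B=1): P(A|B) = (1/16)/(3/8) = 1/6;  -(1/16)·log₂(1/6) = 0.1616
  (A=1,B=0): P(A|B) = (9/16)/(5/8) = 9/10;  -(9/16)·log₂(9/10) = 0.0855
  (A=1,B=1): P(A|B) = (5/16)/(3/8) = 5/6;  -(5/16)·log₂(5/6) = 0.0822
H(A|B) = 0.2076 + 0.1616 + 0.0855 + 0.0822
  = 0.5369 bits

H(A,B) = H(B) + H(A|B) = 0.9544 + 0.5369 = 1.4913 bits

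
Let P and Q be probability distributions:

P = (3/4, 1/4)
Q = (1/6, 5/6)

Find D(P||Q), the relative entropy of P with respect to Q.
D(P||Q) = Σ P(i) log₂(P(i)/Q(i))
  i=0: (3/4) × log₂((3/4)/(1/6)) = (3/4) × log₂(9/2) = 1.6274
  i=1: (1/4) × log₂((1/4)/(5/6)) = (1/4) × log₂(3/10) = -0.4342
D(P||Q) = 1.6274 - 0.4342
  = 1.1932 bits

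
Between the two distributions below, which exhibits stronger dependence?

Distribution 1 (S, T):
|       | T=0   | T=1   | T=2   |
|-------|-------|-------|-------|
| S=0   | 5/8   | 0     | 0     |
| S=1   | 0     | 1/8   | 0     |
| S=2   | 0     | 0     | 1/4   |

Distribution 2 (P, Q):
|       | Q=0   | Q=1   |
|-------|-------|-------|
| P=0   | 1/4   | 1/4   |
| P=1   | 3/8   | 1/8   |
Distribution 1 (S, T):
Marginal P(S) (row sums):
  P(S=0) = 5/8 + 0 + 0 = 5/8
  P(S=1) = 0 + 1/8 + 0 = 1/8
  P(S=2) = 0 + 0 + 1/4 = 1/4
Marginal P(T) (column sums):
  P(T=0) = 5/8 + 0 + 0 = 5/8
  P(T=1) = 0 + 1/8 + 0 = 1/8
  P(T=2) = 0 + 0 + 1/4 = 1/4

H(S) = -[(5/8)·log₂(5/8) + (1/8)·log₂(1/8) + (1/4)·log₂(1/4)]
  = 0.4238 + 0.3750 + 0.5000
  = 1.2988 bits
H(T) = -[(5/8)·log₂(5/8) + (1/8)·log₂(1/8) + (1/4)·log₂(1/4)]
  = 0.4238 + 0.3750 + 0.5000
  = 1.2988 bits
H(S,T) = -[(5/8)·log₂(5/8) + (1/8)·log₂(1/8) + (1/4)·log₂(1/4)]
  = 0.4238 + 0.3750 + 0.5000
  = 1.2988 bits

I(S;T) = H(S) + H(T) - H(S,T)
  = 1.2988 + 1.2988 - 1.2988
  = 1.2988 bits

Distribution 2 (P, Q):
Marginal P(P) (row sums):
  P(P=0) = 1/4 + 1/4 = 1/2
  P(P=1) = 3/8 + 1/8 = 1/2
Marginal P(Q) (column sums):
  P(Q=0) = 1/4 + 3/8 = 5/8
  P(Q=1) = 1/4 + 1/8 = 3/8

H(P) = -[(1/2)·log₂(1/2) + (1/2)·log₂(1/2)]
  = 0.5000 + 0.5000
  = 1.0000 bits
H(Q) = -[(5/8)·log₂(5/8) + (3/8)·log₂(3/8)]
  = 0.4238 + 0.5306
  = 0.9544 bits
H(P,Q) = -[(1/4)·log₂(1/4) + (1/4)·log₂(1/4) + (3/8)·log₂(3/8) + (1/8)·log₂(1/8)]
  = 0.5000 + 0.5000 + 0.5306 + 0.3750
  = 1.9056 bits

I(P;Q) = H(P) + H(Q) - H(P,Q)
  = 1.0000 + 0.9544 - 1.9056
  = 0.0488 bits

I(S;T) = 1.2988 bits > I(P;Q) = 0.0488 bits, so (S, T) has the higher mutual information (stronger dependence).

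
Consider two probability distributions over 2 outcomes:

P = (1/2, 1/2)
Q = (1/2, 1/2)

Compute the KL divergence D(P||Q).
D(P||Q) = Σ P(i) log₂(P(i)/Q(i))
  i=0: (1/2) × log₂((1/2)/(1/2)) = (1/2) × log₂(1) = 0.0000
  i=1: (1/2) × log₂((1/2)/(1/2)) = (1/2) × log₂(1) = 0.0000
D(P||Q) = 0.0000 + 0.0000
  = 0.0000 bits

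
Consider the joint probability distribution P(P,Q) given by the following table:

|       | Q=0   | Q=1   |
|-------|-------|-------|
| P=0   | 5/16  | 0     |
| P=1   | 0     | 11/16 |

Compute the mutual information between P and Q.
Marginal P(P) (row sums):
  P(P=0) = 5/16 + 0 = 5/16
  P(P=1) = 0 + 11/16 = 11/16
Marginal P(Q) (column sums):
  P(Q=0) = 5/16 + 0 = 5/16
  P(Q=1) = 0 + 11/16 = 11/16

H(P) = -[(5/16)·log₂(5/16) + (11/16)·log₂(11/16)]
  = 0.5244 + 0.3716
  = 0.8960 bits
H(Q) = -[(5/16)·log₂(5/16) + (11/16)·log₂(11/16)]
  = 0.5244 + 0.3716
  = 0.8960 bits
H(P,Q) = -[(5/16)·log₂(5/16) + (11/16)·log₂(11/16)]
  = 0.5244 + 0.3716
  = 0.8960 bits

I(P;Q) = H(P) + H(Q) - H(P,Q)
  = 0.8960 + 0.8960 - 0.8960
  = 0.8960 bits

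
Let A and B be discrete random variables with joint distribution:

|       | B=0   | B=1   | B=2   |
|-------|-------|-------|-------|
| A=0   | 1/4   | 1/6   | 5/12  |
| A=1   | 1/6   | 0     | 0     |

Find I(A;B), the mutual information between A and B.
Marginal P(A) (row sums):
  P(A=0) = 1/4 + 1/6 + 5/12 = 5/6
  P(A=1) = 1/6 + 0 + 0 = 1/6
Marginal P(B) (column sums):
  P(B=0) = 1/4 + 1/6 = 5/12
  P(B=1) = 1/6 + 0 = 1/6
  P(B=2) = 5/12 + 0 = 5/12

H(A) = -[(5/6)·log₂(5/6) + (1/6)·log₂(1/6)]
  = 0.2192 + 0.4308
  = 0.6500 bits
H(B) = -[(5/12)·log₂(5/12) + (1/6)·log₂(1/6) + (5/12)·log₂(5/12)]
  = 0.5263 + 0.4308 + 0.5263
  = 1.4834 bits
H(A,B) = -[(1/4)·log₂(1/4) + (1/6)·log₂(1/6) + (5/12)·log₂(5/12) + (1/6)·log₂(1/6)]
  = 0.5000 + 0.4308 + 0.5263 + 0.4308
  = 1.8879 bits

I(A;B) = H(A) + H(B) - H(A,B)
  = 0.6500 + 1.4834 - 1.8879
  = 0.2455 bits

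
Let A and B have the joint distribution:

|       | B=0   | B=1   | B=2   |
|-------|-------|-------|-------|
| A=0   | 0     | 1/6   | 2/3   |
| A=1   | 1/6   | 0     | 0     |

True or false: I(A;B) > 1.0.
Marginal P(A) (row sums):
  P(A=0) = 0 + 1/6 + 2/3 = 5/6
  P(A=1) = 1/6 + 0 + 0 = 1/6
Marginal P(B) (column sums):
  P(B=0) = 0 + 1/6 = 1/6
  P(B=1) = 1/6 + 0 = 1/6
  P(B=2) = 2/3 + 0 = 2/3

H(A) = -[(5/6)·log₂(5/6) + (1/6)·log₂(1/6)]
  = 0.2192 + 0.4308
  = 0.6500 bits
H(B) = -[(1/6)·log₂(1/6) + (1/6)·log₂(1/6) + (2/3)·log₂(2/3)]
  = 0.4308 + 0.4308 + 0.3900
  = 1.2516 bits
H(A,B) = -[(1/6)·log₂(1/6) + (2/3)·log₂(2/3) + (1/6)·log₂(1/6)]
  = 0.4308 + 0.3900 + 0.4308
  = 1.2516 bits

I(A;B) = H(A) + H(B) - H(A,B)
  = 0.6500 + 1.2516 - 1.2516
  = 0.6500 bits

False. I(A;B) = 0.6500 bits, which is ≤ 1.0 bits.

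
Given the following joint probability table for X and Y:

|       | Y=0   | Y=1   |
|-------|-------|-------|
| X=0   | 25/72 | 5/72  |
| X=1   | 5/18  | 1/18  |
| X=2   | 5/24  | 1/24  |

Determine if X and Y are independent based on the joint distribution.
Marginal P(X) (row sums):
  P(X=0) = 25/72 + 5/72 = 5/12
  P(X=1) = 5/18 + 1/18 = 1/3
  P(X=2) = 5/24 + 1/24 = 1/4
Marginal P(Y) (column sums):
  P(Y=0) = 25/72 + 5/18 + 5/24 = 5/6
  P(Y=1) = 5/72 + 1/18 + 1/24 = 1/6

X and Y are independent iff P(X=i,Y=j) = P(X=i)·P(Y=j) for every cell.
  P(X=0)·P(Y=0) = 5/12 × 5/6 = 25/72 = P(X=0,Y=0) ✓
  P(X=0)·P(Y=1) = 5/12 × 1/6 = 5/72 = P(X=0,Y=1) ✓
  P(X=1)·P(Y=0) = 1/3 × 5/6 = 5/18 = P(X=1,Y=0) ✓
  P(X=1)·P(Y=1) = 1/3 × 1/6 = 1/18 = P(X=1,Y=1) ✓
  P(X=2)·P(Y=0) = 1/4 × 5/6 = 5/24 = P(X=2,Y=0) ✓
  P(X=2)·P(Y=1) = 1/4 × 1/6 = 1/24 = P(X=2,Y=1) ✓

Yes, X and Y are independent: every cell factors, so I(X;Y) = 0 bits.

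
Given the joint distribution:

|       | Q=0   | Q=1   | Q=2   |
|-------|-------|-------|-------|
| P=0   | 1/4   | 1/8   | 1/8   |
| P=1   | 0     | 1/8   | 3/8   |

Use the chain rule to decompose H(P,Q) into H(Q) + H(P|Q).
By the chain rule: H(P,Q) = H(Q) + H(P|Q)

Marginal P(Q) (column sums):
  P(Q=0) = 1/4 + 0 = 1/4
  P(Q=1) = 1/8 + 1/8 = 1/4
  P(Q=2) = 1/8 + 3/8 = 1/2
H(Q) = -[(1/4)·log₂(1/4) + (1/4)·log₂(1/4) + (1/2)·log₂(1/2)]
  = 0.5000 + 0.5000 + 0.5000
  = 1.5000 bits
H(P|Q) = -Σ P(P,Q)·log₂ P(P|Q), where P(P|Q) = P(P,Q) / P(Q)
  (cells with P(P,Q) = 0 contribute 0)
  (P=0,Q=0): P(P|Q) = (1/4)/(1/4) = 1;  -(1/4)·log₂(1) = 0.0000
  (P=0,Q=1): P(P|Q) = (1/8)/(1/4) = 1/2;  -(1/8)·log₂(1/2) = 0.1250
  (P=0,Q=2): P(P|Q) = (1/8)/(1/2) = 1/4;  -(1/8)·log₂(1/4) = 0.2500
  (P=1,Q=1): P(P|Q) = (1/8)/(1/4) = 1/2;  -(1/8)·log₂(1/2) = 0.1250
  (P=1,Q=2): P(P|Q) = (3/8)/(1/2) = 3/4;  -(3/8)·log₂(3/4) = 0.1556
H(P|Q) = 0.0000 + 0.1250 + 0.2500 + 0.1250 + 0.1556
  = 0.6556 bits

H(P,Q) = H(Q) + H(P|Q) = 1.5000 + 0.6556 = 2.1556 bits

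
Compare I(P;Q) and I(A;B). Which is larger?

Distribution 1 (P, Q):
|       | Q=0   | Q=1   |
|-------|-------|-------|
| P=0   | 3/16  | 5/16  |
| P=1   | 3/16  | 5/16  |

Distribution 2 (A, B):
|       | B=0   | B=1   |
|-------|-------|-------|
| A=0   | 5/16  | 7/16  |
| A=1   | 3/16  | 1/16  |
Distribution 1 (P, Q):
Marginal P(P) (row sums):
  P(P=0) = 3/16 + 5/16 = 1/2
  P(P=1) = 3/16 + 5/16 = 1/2
Marginal P(Q) (column sums):
  P(Q=0) = 3/16 + 3/16 = 3/8
  P(Q=1) = 5/16 + 5/16 = 5/8

H(P) = -[(1/2)·log₂(1/2) + (1/2)·log₂(1/2)]
  = 0.5000 + 0.5000
  = 1.0000 bits
H(Q) = -[(3/8)·log₂(3/8) + (5/8)·log₂(5/8)]
  = 0.5306 + 0.4238
  = 0.9544 bits
H(P,Q) = -[(3/16)·log₂(3/16) + (5/16)·log₂(5/16) + (3/16)·log₂(3/16) + (5/16)·log₂(5/16)]
  = 0.4528 + 0.5244 + 0.4528 + 0.5244
  = 1.9544 bits

I(P;Q) = H(P) + H(Q) - H(P,Q)
  = 1.0000 + 0.9544 - 1.9544
  = 0.0000 bits

Distribution 2 (A, B):
Marginal P(A) (row sums):
  P(A=0) = 5/16 + 7/16 = 3/4
  P(A=1) = 3/16 + 1/16 = 1/4
Marginal P(B) (column sums):
  P(B=0) = 5/16 + 3/16 = 1/2
  P(B=1) = 7/16 + 1/16 = 1/2

H(A) = -[(3/4)·log₂(3/4) + (1/4)·log₂(1/4)]
  = 0.3113 + 0.5000
  = 0.8113 bits
H(B) = -[(1/2)·log₂(1/2) + (1/2)·log₂(1/2)]
  = 0.5000 + 0.5000
  = 1.0000 bits
H(A,B) = -[(5/16)·log₂(5/16) + (7/16)·log₂(7/16) + (3/16)·log₂(3/16) + (1/16)·log₂(1/16)]
  = 0.5244 + 0.5218 + 0.4528 + 0.2500
  = 1.7490 bits

I(A;B) = H(A) + H(B) - H(A,B)
  = 0.8113 + 1.0000 - 1.7490
  = 0.0623 bits

I(A;B) = 0.0623 bits > I(P;Q) = 0.0000 bits, so (A, B) has the higher mutual information (stronger dependence).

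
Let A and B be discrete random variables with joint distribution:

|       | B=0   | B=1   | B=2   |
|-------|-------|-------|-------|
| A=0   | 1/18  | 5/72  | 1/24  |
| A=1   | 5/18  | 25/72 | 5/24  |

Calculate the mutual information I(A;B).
Marginal P(A) (row sums):
  P(A=0) = 1/18 + 5/72 + 1/24 = 1/6
  P(A=1) = 5/18 + 25/72 + 5/24 = 5/6
Marginal P(B) (column sums):
  P(B=0) = 1/18 + 5/18 = 1/3
  P(B=1) = 5/72 + 25/72 = 5/12
  P(B=2) = 1/24 + 5/24 = 1/4

H(A) = -[(1/6)·log₂(1/6) + (5/6)·log₂(5/6)]
  = 0.4308 + 0.2192
  = 0.6500 bits
H(B) = -[(1/3)·log₂(1/3) + (5/12)·log₂(5/12) + (1/4)·log₂(1/4)]
  = 0.5283 + 0.5263 + 0.5000
  = 1.5546 bits
H(A,B) = -[(1/18)·log₂(1/18) + (5/72)·log₂(5/72) + (1/24)·log₂(1/24) + (5/18)·log₂(5/18) + (25/72)·log₂(25/72) + (5/24)·log₂(5/24)]
  = 0.2317 + 0.2672 + 0.1910 + 0.5133 + 0.5299 + 0.4715
  = 2.2046 bits

I(A;B) = H(A) + H(B) - H(A,B)
  = 0.6500 + 1.5546 - 2.2046
  = 0.0000 bits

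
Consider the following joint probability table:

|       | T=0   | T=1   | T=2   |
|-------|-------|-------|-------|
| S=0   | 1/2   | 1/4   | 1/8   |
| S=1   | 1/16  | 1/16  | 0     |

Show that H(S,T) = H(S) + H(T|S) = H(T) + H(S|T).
Marginal P(S) (row sums):
  P(S=0) = 1/2 + 1/4 + 1/8 = 7/8
  P(S=1) = 1/16 + 1/16 + 0 = 1/8
Marginal P(T) (column sums):
  P(T=0) = 1/2 + 1/16 = 9/16
  P(T=1) = 1/4 + 1/16 = 5/16
  P(T=2) = 1/8 + 0 = 1/8

Decomposition 1: H(S) + H(T|S)
H(S) = -[(7/8)·log₂(7/8) + (1/8)·log₂(1/8)]
  = 0.1686 + 0.3750
  = 0.5436 bits
H(T|S) = -Σ P(S,T)·log₂ P(T|S), where P(T|S) = P(S,T) / P(S)
  (cells with P(S,T) = 0 contribute 0)
  (S=0,T=0): P(T|S) = (1/2)/(7/8) = 4/7;  -(1/2)·log₂(4/7) = 0.4037
  (S=0,T=1): P(T|S) = (1/4)/(7/8) = 2/7;  -(1/4)·log₂(2/7) = 0.4518
  (S=0,T=2): P(T|S) = (1/8)/(7/8) = 1/7;  -(1/8)·log₂(1/7) = 0.3509
  (S=1,T=0): P(T|S) = (1/16)/(1/8) = 1/2;  -(1/16)·log₂(1/2) = 0.0625
  (S=1,T=1): P(T|S) = (1/16)/(1/8) = 1/2;  -(1/16)·log₂(1/2) = 0.0625
H(T|S) = 0.4037 + 0.4518 + 0.3509 + 0.0625 + 0.0625
  = 1.3314 bits
H(S) + H(T|S) = 0.5436 + 1.3314 = 1.8750 bits

Decomposition 2: H(T) + H(S|T)
H(T) = -[(9/16)·log₂(9/16) + (5/16)·log₂(5/16) + (1/8)·log₂(1/8)]
  = 0.4669 + 0.5244 + 0.3750
  = 1.3663 bits
H(S|T) = -Σ P(S,T)·log₂ P(S|T), where P(S|T) = P(S,T) / P(T)
  (cells with P(S,T) = 0 contribute 0)
  (S=0,T=0): P(S|T) = (1/2)/(9/16) = 8/9;  -(1/2)·log₂(8/9) = 0.0850
  (S=0,T=1): P(S|T) = (1/4)/(5/16) = 4/5;  -(1/4)·log₂(4/5) = 0.0805
  (S=0,T=2): P(S|T) = (1/8)/(1/8) = 1;  -(1/8)·log₂(1) = 0.0000
  (S=1,T=0): P(S|T) = (1/16)/(9/16) = 1/9;  -(1/16)·log₂(1/9) = 0.1981
  (S=1,T=1): P(S|T) = (1/16)/(5/16) = 1/5;  -(1/16)·log₂(1/5) = 0.1451
H(S|T) = 0.0850 + 0.0805 + 0.0000 + 0.1981 + 0.1451
  = 0.5087 bits
H(T) + H(S|T) = 1.3663 + 0.5087 = 1.8750 bits

Direct computation of the joint entropy:
H(S,T) = -[(1/2)·log₂(1/2) + (1/4)·log₂(1/4) + (1/8)·log₂(1/8) + (1/16)·log₂(1/16) + (1/16)·log₂(1/16)]
  = 0.5000 + 0.5000 + 0.3750 + 0.2500 + 0.2500
  = 1.8750 bits

All three agree: H(S,T) = 1.8750 bits ✓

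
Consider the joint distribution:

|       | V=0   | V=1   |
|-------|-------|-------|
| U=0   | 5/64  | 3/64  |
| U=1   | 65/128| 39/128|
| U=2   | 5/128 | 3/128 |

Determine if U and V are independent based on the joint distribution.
Marginal P(U) (row sums):
  P(U=0) = 5/64 + 3/64 = 1/8
  P(U=1) = 65/128 + 39/128 = 13/16
  P(U=2) = 5/128 + 3/128 = 1/16
Marginal P(V) (column sums):
  P(V=0) = 5/64 + 65/128 + 5/128 = 5/8
  P(V=1) = 3/64 + 39/128 + 3/128 = 3/8

U and V are independent iff P(U=i,V=j) = P(U=i)·P(V=j) for every cell.
  P(U=0)·P(V=0) = 1/8 × 5/8 = 5/64 = P(U=0,V=0) ✓
  P(U=0)·P(V=1) = 1/8 × 3/8 = 3/64 = P(U=0,V=1) ✓
  P(U=1)·P(V=0) = 13/16 × 5/8 = 65/128 = P(U=1,V=0) ✓
  P(U=1)·P(V=1) = 13/16 × 3/8 = 39/128 = P(U=1,V=1) ✓
  P(U=2)·P(V=0) = 1/16 × 5/8 = 5/128 = P(U=2,V=0) ✓
  P(U=2)·P(V=1) = 1/16 × 3/8 = 3/128 = P(U=2,V=1) ✓

Yes, U and V are independent: every cell factors, so I(U;V) = 0 bits.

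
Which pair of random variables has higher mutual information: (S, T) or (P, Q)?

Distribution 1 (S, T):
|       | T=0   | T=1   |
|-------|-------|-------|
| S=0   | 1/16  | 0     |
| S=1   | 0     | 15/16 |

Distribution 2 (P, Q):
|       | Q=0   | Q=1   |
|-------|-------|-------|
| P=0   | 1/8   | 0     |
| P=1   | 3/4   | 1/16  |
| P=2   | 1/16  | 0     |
Distribution 1 (S, T):
Marginal P(S) (row sums):
  P(S=0) = 1/16 + 0 = 1/16
  P(S=1) = 0 + 15/16 = 15/16
Marginal P(T) (column sums):
  P(T=0) = 1/16 + 0 = 1/16
  P(T=1) = 0 + 15/16 = 15/16

H(S) = -[(1/16)·log₂(1/16) + (15/16)·log₂(15/16)]
  = 0.2500 + 0.0873
  = 0.3373 bits
H(T) = -[(1/16)·log₂(1/16) + (15/16)·log₂(15/16)]
  = 0.2500 + 0.0873
  = 0.3373 bits
H(S,T) = -[(1/16)·log₂(1/16) + (15/16)·log₂(15/16)]
  = 0.2500 + 0.0873
  = 0.3373 bits

I(S;T) = H(S) + H(T) - H(S,T)
  = 0.3373 + 0.3373 - 0.3373
  = 0.3373 bits

Distribution 2 (P, Q):
Marginal P(P) (row sums):
  P(P=0) = 1/8 + 0 = 1/8
  P(P=1) = 3/4 + 1/16 = 13/16
  P(P=2) = 1/16 + 0 = 1/16
Marginal P(Q) (column sums):
  P(Q=0) = 1/8 + 3/4 + 1/16 = 15/16
  P(Q=1) = 0 + 1/16 + 0 = 1/16

H(P) = -[(1/8)·log₂(1/8) + (13/16)·log₂(13/16) + (1/16)·log₂(1/16)]
  = 0.3750 + 0.2434 + 0.2500
  = 0.8684 bits
H(Q) = -[(15/16)·log₂(15/16) + (1/16)·log₂(1/16)]
  = 0.0873 + 0.2500
  = 0.3373 bits
H(P,Q) = -[(1/8)·log₂(1/8) + (3/4)·log₂(3/4) + (1/16)·log₂(1/16) + (1/16)·log₂(1/16)]
  = 0.3750 + 0.3113 + 0.2500 + 0.2500
  = 1.1863 bits

I(P;Q) = H(P) + H(Q) - H(P,Q)
  = 0.8684 + 0.3373 - 1.1863
  = 0.0194 bits

I(S;T) = 0.3373 bits > I(P;Q) = 0.0194 bits, so (S, T) has the higher mutual information (stronger dependence).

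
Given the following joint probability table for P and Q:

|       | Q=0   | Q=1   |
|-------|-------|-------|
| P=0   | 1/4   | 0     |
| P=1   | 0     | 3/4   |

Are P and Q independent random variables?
Marginal P(P) (row sums):
  P(P=0) = 1/4 + 0 = 1/4
  P(P=1) = 0 + 3/4 = 3/4
Marginal P(Q) (column sums):
  P(Q=0) = 1/4 + 0 = 1/4
  P(Q=1) = 0 + 3/4 = 3/4

P and Q are independent iff P(P=i,Q=j) = P(P=i)·P(Q=j) for every cell.
  P(P=0)·P(Q=0) = 1/4 × 1/4 = 1/16, but P(P=0,Q=0) = 1/4 ✗

No, P and Q are not independent. Quantitatively, I(P;Q) > 0:

H(P) = -[(1/4)·log₂(1/4) + (3/4)·log₂(3/4)]
  = 0.5000 + 0.3113
  = 0.8113 bits
H(Q) = -[(1/4)·log₂(1/4) + (3/4)·log₂(3/4)]
  = 0.5000 + 0.3113
  = 0.8113 bits
H(P,Q) = -[(1/4)·log₂(1/4) + (3/4)·log₂(3/4)]
  = 0.5000 + 0.3113
  = 0.8113 bits
I(P;Q) = H(P) + H(Q) - H(P,Q) = 0.8113 + 0.8113 - 0.8113 = 0.8113 bits > 0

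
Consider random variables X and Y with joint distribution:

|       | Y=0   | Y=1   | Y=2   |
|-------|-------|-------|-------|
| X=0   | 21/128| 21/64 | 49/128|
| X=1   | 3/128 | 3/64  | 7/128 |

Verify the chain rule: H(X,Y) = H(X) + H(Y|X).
Left side:
H(X,Y) = -[(21/128)·log₂(21/128) + (21/64)·log₂(21/64) + (49/128)·log₂(49/128) + (3/128)·log₂(3/128) + (3/64)·log₂(3/64) + (7/128)·log₂(7/128)]
  = 0.4278 + 0.5275 + 0.5303 + 0.1269 + 0.2070 + 0.2293
  = 2.0488 bits

Right side:
Marginal P(X) (row sums):
  P(X=0) = 21/128 + 21/64 + 49/128 = 7/8
  P(X=1) = 3/128 + 3/64 + 7/128 = 1/8
H(X) = -[(7/8)·log₂(7/8) + (1/8)·log₂(1/8)]
  = 0.1686 + 0.3750
  = 0.5436 bits
H(Y|X) = -Σ P(X,Y)·log₂ P(Y|X), where P(Y|X) = P(X,Y) / P(X)
  (X=0,Y=0): P(Y|X) = (21/128)/(7/8) = 3/16;  -(21/128)·log₂(3/16) = 0.3962
  (X=0,Y=1): P(Y|X) = (21/64)/(7/8) = 3/8;  -(21/64)·log₂(3/8) = 0.4643
  (X=0,Y=2): P(Y|X) = (49/128)/(7/8) = 7/16;  -(49/128)·log₂(7/16) = 0.4566
  (X=1,Y=0): P(Y|X) = (3/128)/(1/8) = 3/16;  -(3/128)·log₂(3/16) = 0.0566
  (X=1,Y=1): P(Y|X) = (3/64)/(1/8) = 3/8;  -(3/64)·log₂(3/8) = 0.0663
  (X=1,Y=2): P(Y|X) = (7/128)/(1/8) = 7/16;  -(7/128)·log₂(7/16) = 0.0652
H(Y|X) = 0.3962 + 0.4643 + 0.4566 + 0.0566 + 0.0663 + 0.0652
  = 1.5052 bits
H(X) + H(Y|X) = 0.5436 + 1.5052 = 2.0488 bits

Both sides equal 2.0488 bits, so the chain rule holds ✓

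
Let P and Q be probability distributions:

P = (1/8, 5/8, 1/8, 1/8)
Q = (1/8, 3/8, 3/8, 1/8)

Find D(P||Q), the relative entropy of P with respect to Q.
D(P||Q) = Σ P(i) log₂(P(i)/Q(i))
  i=0: (1/8) × log₂((1/8)/(1/8)) = (1/8) × log₂(1) = 0.0000
  i=1: (5/8) × log₂((5/8)/(3/8)) = (5/8) × log₂(5/3) = 0.4606
  i=2: (1/8) × log₂((1/8)/(3/8)) = (1/8) × log₂(1/3) = -0.1981
  i=3: (1/8) × log₂((1/8)/(1/8)) = (1/8) × log₂(1) = 0.0000
D(P||Q) = 0.0000 + 0.4606 - 0.1981 + 0.0000
  = 0.2625 bits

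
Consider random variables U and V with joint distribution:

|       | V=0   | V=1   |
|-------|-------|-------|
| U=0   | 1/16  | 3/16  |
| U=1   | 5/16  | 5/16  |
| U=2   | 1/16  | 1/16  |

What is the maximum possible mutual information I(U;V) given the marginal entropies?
The upper bound on mutual information is I(U;V) ≤ min(H(U), H(V)).

Marginal P(U) (row sums):
  P(U=0) = 1/16 + 3/16 = 1/4
  P(U=1) = 5/16 + 5/16 = 5/8
  P(U=2) = 1/16 + 1/16 = 1/8
Marginal P(V) (column sums):
  P(V=0) = 1/16 + 5/16 + 1/16 = 7/16
  P(V=1) = 3/16 + 5/16 + 1/16 = 9/16

H(U) = -[(1/4)·log₂(1/4) + (5/8)·log₂(5/8) + (1/8)·log₂(1/8)]
  = 0.5000 + 0.4238 + 0.3750
  = 1.2988 bits
H(V) = -[(7/16)·log₂(7/16) + (9/16)·log₂(9/16)]
  = 0.5218 + 0.4669
  = 0.9887 bits

Maximum possible I(U;V) = min(1.2988, 0.9887) = 0.9887 bits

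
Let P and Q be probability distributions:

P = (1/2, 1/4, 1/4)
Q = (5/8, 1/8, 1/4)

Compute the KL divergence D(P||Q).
D(P||Q) = Σ P(i) log₂(P(i)/Q(i))
  i=0: (1/2) × log₂((1/2)/(5/8)) = (1/2) × log₂(4/5) = -0.1610
  i=1: (1/4) × log₂((1/4)/(1/8)) = (1/4) × log₂(2) = 0.2500
  i=2: (1/4) × log₂((1/4)/(1/4)) = (1/4) × log₂(1) = 0.0000
D(P||Q) = -0.1610 + 0.2500 + 0.0000
  = 0.0890 bits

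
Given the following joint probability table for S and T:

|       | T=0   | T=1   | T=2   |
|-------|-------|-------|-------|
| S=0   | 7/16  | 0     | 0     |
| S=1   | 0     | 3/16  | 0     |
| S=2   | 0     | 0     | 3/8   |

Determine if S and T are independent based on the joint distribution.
Marginal P(S) (row sums):
  P(S=0) = 7/16 + 0 + 0 = 7/16
  P(S=1) = 0 + 3/16 + 0 = 3/16
  P(S=2) = 0 + 0 + 3/8 = 3/8
Marginal P(T) (column sums):
  P(T=0) = 7/16 + 0 + 0 = 7/16
  P(T=1) = 0 + 3/16 + 0 = 3/16
  P(T=2) = 0 + 0 + 3/8 = 3/8

S and T are independent iff P(S=i,T=j) = P(S=i)·P(T=j) for every cell.
  P(S=0)·P(T=0) = 7/16 × 7/16 = 49/256, but P(S=0,T=0) = 7/16 ✗

No, S and T are not independent. Quantitatively, I(S;T) > 0:

H(S) = -[(7/16)·log₂(7/16) + (3/16)·log₂(3/16) + (3/8)·log₂(3/8)]
  = 0.5218 + 0.4528 + 0.5306
  = 1.5052 bits
H(T) = -[(7/16)·log₂(7/16) + (3/16)·log₂(3/16) + (3/8)·log₂(3/8)]
  = 0.5218 + 0.4528 + 0.5306
  = 1.5052 bits
H(S,T) = -[(7/16)·log₂(7/16) + (3/16)·log₂(3/16) + (3/8)·log₂(3/8)]
  = 0.5218 + 0.4528 + 0.5306
  = 1.5052 bits
I(S;T) = H(S) + H(T) - H(S,T) = 1.5052 + 1.5052 - 1.5052 = 1.5052 bits > 0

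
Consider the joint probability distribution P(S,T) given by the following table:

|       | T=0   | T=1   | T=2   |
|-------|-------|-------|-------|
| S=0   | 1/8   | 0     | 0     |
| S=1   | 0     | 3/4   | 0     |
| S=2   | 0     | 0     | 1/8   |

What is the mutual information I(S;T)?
Marginal P(S) (row sums):
  P(S=0) = 1/8 + 0 + 0 = 1/8
  P(S=1) = 0 + 3/4 + 0 = 3/4
  P(S=2) = 0 + 0 + 1/8 = 1/8
Marginal P(T) (column sums):
  P(T=0) = 1/8 + 0 + 0 = 1/8
  P(T=1) = 0 + 3/4 + 0 = 3/4
  P(T=2) = 0 + 0 + 1/8 = 1/8

H(S) = -[(1/8)·log₂(1/8) + (3/4)·log₂(3/4) + (1/8)·log₂(1/8)]
  = 0.3750 + 0.3113 + 0.3750
  = 1.0613 bits
H(T) = -[(1/8)·log₂(1/8) + (3/4)·log₂(3/4) + (1/8)·log₂(1/8)]
  = 0.3750 + 0.3113 + 0.3750
  = 1.0613 bits
H(S,T) = -[(1/8)·log₂(1/8) + (3/4)·log₂(3/4) + (1/8)·log₂(1/8)]
  = 0.3750 + 0.3113 + 0.3750
  = 1.0613 bits

I(S;T) = H(S) + H(T) - H(S,T)
  = 1.0613 + 1.0613 - 1.0613
  = 1.0613 bits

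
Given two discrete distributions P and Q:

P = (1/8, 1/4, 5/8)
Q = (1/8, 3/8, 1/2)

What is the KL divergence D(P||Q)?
D(P||Q) = Σ P(i) log₂(P(i)/Q(i))
  i=0: (1/8) × log₂((1/8)/(1/8)) = (1/8) × log₂(1) = 0.0000
  i=1: (1/4) × log₂((1/4)/(3/8)) = (1/4) × log₂(2/3) = -0.1462
  i=2: (5/8) × log₂((5/8)/(1/2)) = (5/8) × log₂(5/4) = 0.2012
D(P||Q) = 0.0000 - 0.1462 + 0.2012
  = 0.0550 bits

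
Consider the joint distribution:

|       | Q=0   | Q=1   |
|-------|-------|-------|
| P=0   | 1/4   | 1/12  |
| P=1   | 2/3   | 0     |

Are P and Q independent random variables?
Marginal P(P) (row sums):
  P(P=0) = 1/4 + 1/12 = 1/3
  P(P=1) = 2/3 + 0 = 2/3
Marginal P(Q) (column sums):
  P(Q=0) = 1/4 + 2/3 = 11/12
  P(Q=1) = 1/12 + 0 = 1/12

P and Q are independent iff P(P=i,Q=j) = P(P=i)·P(Q=j) for every cell.
  P(P=0)·P(Q=0) = 1/3 × 11/12 = 11/36, but P(P=0,Q=0) = 1/4 ✗

No, P and Q are not independent. Quantitatively, I(P;Q) > 0:

H(P) = -[(1/3)·log₂(1/3) + (2/3)·log₂(2/3)]
  = 0.5283 + 0.3900
  = 0.9183 bits
H(Q) = -[(11/12)·log₂(11/12) + (1/12)·log₂(1/12)]
  = 0.1151 + 0.2987
  = 0.4138 bits
H(P,Q) = -[(1/4)·log₂(1/4) + (1/12)·log₂(1/12) + (2/3)·log₂(2/3)]
  = 0.5000 + 0.2987 + 0.3900
  = 1.1887 bits
I(P;Q) = H(P) + H(Q) - H(P,Q) = 0.9183 + 0.4138 - 1.1887 = 0.1434 bits > 0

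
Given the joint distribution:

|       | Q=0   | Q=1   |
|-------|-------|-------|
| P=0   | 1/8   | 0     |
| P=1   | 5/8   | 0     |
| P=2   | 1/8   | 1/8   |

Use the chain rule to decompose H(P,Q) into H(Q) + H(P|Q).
By the chain rule: H(P,Q) = H(Q) + H(P|Q)

Marginal P(Q) (column sums):
  P(Q=0) = 1/8 + 5/8 + 1/8 = 7/8
  P(Q=1) = 0 + 0 + 1/8 = 1/8
H(Q) = -[(7/8)·log₂(7/8) + (1/8)·log₂(1/8)]
  = 0.1686 + 0.3750
  = 0.5436 bits
H(P|Q) = -Σ P(P,Q)·log₂ P(P|Q), where P(P|Q) = P(P,Q) / P(Q)
  (cells with P(P,Q) = 0 contribute 0)
  (P=0,Q=0): P(P|Q) = (1/8)/(7/8) = 1/7;  -(1/8)·log₂(1/7) = 0.3509
  (P=1,Q=0): P(P|Q) = (5/8)/(7/8) = 5/7;  -(5/8)·log₂(5/7) = 0.3034
  (P=2,Q=0): P(P|Q) = (1/8)/(7/8) = 1/7;  -(1/8)·log₂(1/7) = 0.3509
  (P=2,Q=1): P(P|Q) = (1/8)/(1/8) = 1;  -(1/8)·log₂(1) = 0.0000
H(P|Q) = 0.3509 + 0.3034 + 0.3509 + 0.0000
  = 1.0052 bits

H(P,Q) = H(Q) + H(P|Q) = 0.5436 + 1.0052 = 1.5488 bits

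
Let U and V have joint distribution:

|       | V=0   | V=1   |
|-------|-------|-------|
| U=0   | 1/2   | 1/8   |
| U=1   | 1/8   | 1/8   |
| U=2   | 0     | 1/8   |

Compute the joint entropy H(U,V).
H(U,V) = -Σ P(U,V) log₂ P(U,V), summed over the non-zero cells:
H(U,V) = -[(1/2)·log₂(1/2) + (1/8)·log₂(1/8) + (1/8)·log₂(1/8) + (1/8)·log₂(1/8) + (1/8)·log₂(1/8)]
  = 0.5000 + 0.3750 + 0.3750 + 0.3750 + 0.3750
  = 2.0000 bits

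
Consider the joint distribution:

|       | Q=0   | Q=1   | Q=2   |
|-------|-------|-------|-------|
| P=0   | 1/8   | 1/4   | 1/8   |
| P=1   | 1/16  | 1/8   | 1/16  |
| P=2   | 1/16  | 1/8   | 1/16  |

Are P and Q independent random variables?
Marginal P(P) (row sums):
  P(P=0) = 1/8 + 1/4 + 1/8 = 1/2
  P(P=1) = 1/16 + 1/8 + 1/16 = 1/4
  P(P=2) = 1/16 + 1/8 + 1/16 = 1/4
Marginal P(Q) (column sums):
  P(Q=0) = 1/8 + 1/16 + 1/16 = 1/4
  P(Q=1) = 1/4 + 1/8 + 1/8 = 1/2
  P(Q=2) = 1/8 + 1/16 + 1/16 = 1/4

P and Q are independent iff P(P=i,Q=j) = P(P=i)·P(Q=j) for every cell.
  P(P=0)·P(Q=0) = 1/2 × 1/4 = 1/8 = P(P=0,Q=0) ✓
  P(P=0)·P(Q=1) = 1/2 × 1/2 = 1/4 = P(P=0,Q=1) ✓
  P(P=0)·P(Q=2) = 1/2 × 1/4 = 1/8 = P(P=0,Q=2) ✓
  P(P=1)·P(Q=0) = 1/4 × 1/4 = 1/16 = P(P=1,Q=0) ✓
  P(P=1)·P(Q=1) = 1/4 × 1/2 = 1/8 = P(P=1,Q=1) ✓
  P(P=1)·P(Q=2) = 1/4 × 1/4 = 1/16 = P(P=1,Q=2) ✓
  P(P=2)·P(Q=0) = 1/4 × 1/4 = 1/16 = P(P=2,Q=0) ✓
  P(P=2)·P(Q=1) = 1/4 × 1/2 = 1/8 = P(P=2,Q=1) ✓
  P(P=2)·P(Q=2) = 1/4 × 1/4 = 1/16 = P(P=2,Q=2) ✓

Yes, P and Q are independent: every cell factors, so I(P;Q) = 0 bits.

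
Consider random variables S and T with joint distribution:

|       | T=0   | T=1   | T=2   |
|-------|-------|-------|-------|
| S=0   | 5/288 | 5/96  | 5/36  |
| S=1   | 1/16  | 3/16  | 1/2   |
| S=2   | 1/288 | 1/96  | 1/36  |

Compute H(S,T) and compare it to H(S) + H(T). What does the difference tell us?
Marginal P(S) (row sums):
  P(S=0) = 5/288 + 5/96 + 5/36 = 5/24
  P(S=1) = 1/16 + 3/16 + 1/2 = 3/4
  P(S=2) = 1/288 + 1/96 + 1/36 = 1/24
Marginal P(T) (column sums):
  P(T=0) = 5/288 + 1/16 + 1/288 = 1/12
  P(T=1) = 5/96 + 3/16 + 1/96 = 1/4
  P(T=2) = 5/36 + 1/2 + 1/36 = 2/3

H(S,T) = -[(5/288)·log₂(5/288) + (5/96)·log₂(5/96) + (5/36)·log₂(5/36) + (1/16)·log₂(1/16) + (3/16)·log₂(3/16) + (1/2)·log₂(1/2) + (1/288)·log₂(1/288) + (1/96)·log₂(1/96) + (1/36)·log₂(1/36)]
  = 0.1015 + 0.2220 + 0.3956 + 0.2500 + 0.4528 + 0.5000 + 0.0284 + 0.0686 + 0.1436
  = 2.1625 bits
H(S) = -[(5/24)·log₂(5/24) + (3/4)·log₂(3/4) + (1/24)·log₂(1/24)]
  = 0.4715 + 0.3113 + 0.1910
  = 0.9738 bits
H(T) = -[(1/12)·log₂(1/12) + (1/4)·log₂(1/4) + (2/3)·log₂(2/3)]
  = 0.2987 + 0.5000 + 0.3900
  = 1.1887 bits

H(S) + H(T) = 0.9738 + 1.1887 = 2.1625 bits
Difference: H(S) + H(T) - H(S,T) = 2.1625 - 2.1625 = 0.0000 bits = I(S;T)

The difference is the mutual information; it is 0 here, so S and T are independent (the joint entropy equals the sum of the marginal entropies).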